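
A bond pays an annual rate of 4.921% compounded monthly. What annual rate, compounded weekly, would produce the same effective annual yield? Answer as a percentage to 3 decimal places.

EAR = (1 + 0.04921/12)^12 − 1 = 0.050335.
Solve (1 + r/52)^52 = 1.050335: r/52 = 1.050335^(1/52) − 1 = 0.000945, so r = 0.049133 = 4.913%.

4.913%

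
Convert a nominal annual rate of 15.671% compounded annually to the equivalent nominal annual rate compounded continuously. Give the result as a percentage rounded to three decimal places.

14.558%

Compounded annually, EAR = nominal = 0.156710.
Equivalent continuous rate: r = ln(1 + 0.156710) = 0.145580 = 14.558%.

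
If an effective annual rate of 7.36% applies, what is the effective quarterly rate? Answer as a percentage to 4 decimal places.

1.7913%

The per-quarter rate i satisfies (1 + i)^4 = 1 + 0.0736.
i = 1.0736^(1/4) − 1 = 0.0179129 = 1.7913%.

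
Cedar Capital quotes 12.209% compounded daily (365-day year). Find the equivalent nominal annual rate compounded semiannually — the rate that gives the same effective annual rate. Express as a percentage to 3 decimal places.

EAR = (1 + 0.12209/365)^365 − 1 = 0.129833.
Solve (1 + r/2)^2 = 1.129833: r/2 = 1.129833^(1/2) − 1 = 0.062936, so r = 0.125872 = 12.587%.

12.587%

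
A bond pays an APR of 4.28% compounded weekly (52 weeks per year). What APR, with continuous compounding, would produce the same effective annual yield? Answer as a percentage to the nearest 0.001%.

EAR = (1 + 0.0428/52)^52 − 1 = 0.043711.
Equivalent continuous rate: r = ln(1 + 0.043711) = 0.042782 = 4.278%.

4.278%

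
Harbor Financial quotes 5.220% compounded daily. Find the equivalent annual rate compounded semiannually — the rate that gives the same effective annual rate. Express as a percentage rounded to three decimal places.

5.288%

EAR = (1 + 0.05220/365)^365 − 1 = 0.053583.
Solve (1 + r/2)^2 = 1.053583: r/2 = 1.053583^(1/2) − 1 = 0.026442, so r = 0.052883 = 5.288%.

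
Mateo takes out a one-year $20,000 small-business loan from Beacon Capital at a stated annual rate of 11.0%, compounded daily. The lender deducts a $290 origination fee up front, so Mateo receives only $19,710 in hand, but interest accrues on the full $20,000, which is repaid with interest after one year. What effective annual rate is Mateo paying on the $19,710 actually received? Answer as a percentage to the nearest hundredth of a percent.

13.27%

Amount owed after one year: 20,000 × (1 + 0.110/365)^365 = 20,000 × 1.116260 = $22,325.19.
Effective rate on net proceeds: 22,325.19 / 19,710 − 1 = 0.132683 = 13.27%.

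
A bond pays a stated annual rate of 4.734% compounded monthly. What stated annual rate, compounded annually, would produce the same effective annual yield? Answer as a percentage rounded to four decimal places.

4.8381%

EAR = (1 + 0.04734/12)^12 − 1 = 0.048381.
Compounded annually, the equivalent nominal rate is the EAR itself: 4.8381%.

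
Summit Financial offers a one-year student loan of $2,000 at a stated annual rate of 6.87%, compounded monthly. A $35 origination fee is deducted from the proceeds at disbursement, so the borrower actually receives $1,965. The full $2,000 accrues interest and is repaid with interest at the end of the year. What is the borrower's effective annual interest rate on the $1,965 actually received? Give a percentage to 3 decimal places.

8.998%

Amount owed after one year: 2,000 × (1 + 0.0687/12)^12 = 2,000 × 1.070905 = $2,141.81.
Effective rate on net proceeds: 2,141.81 / 1,965 − 1 = 0.089980 = 8.998%.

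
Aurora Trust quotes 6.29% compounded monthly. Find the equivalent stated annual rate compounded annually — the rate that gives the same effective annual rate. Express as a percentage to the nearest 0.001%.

6.475%

EAR = (1 + 0.0629/12)^12 − 1 = 0.064745.
Compounded annually, the equivalent nominal rate is the EAR itself: 6.475%.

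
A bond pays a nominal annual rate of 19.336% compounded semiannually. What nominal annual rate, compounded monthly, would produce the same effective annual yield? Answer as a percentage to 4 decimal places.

EAR = (1 + 0.19336/2)^2 − 1 = 0.202707.
Solve (1 + r/12)^12 = 1.202707: r/12 = 1.202707^(1/12) − 1 = 0.015500, so r = 0.186002 = 18.6002%.

18.6002%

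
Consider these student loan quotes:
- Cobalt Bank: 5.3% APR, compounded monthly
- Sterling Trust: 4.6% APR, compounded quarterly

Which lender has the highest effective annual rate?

Cobalt Bank: (1 + 0.053/12)^12 − 1 = 5.431%
Sterling Trust: (1 + 0.046/4)^4 − 1 = 4.680%
The highest effective annual rate is Cobalt Bank at 5.431%.

Cobalt Bank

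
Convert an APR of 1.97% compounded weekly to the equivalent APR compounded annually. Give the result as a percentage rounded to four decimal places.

1.9892%

EAR = (1 + 0.0197/52)^52 − 1 = 0.019892.
Compounded annually, the equivalent nominal rate is the EAR itself: 1.9892%.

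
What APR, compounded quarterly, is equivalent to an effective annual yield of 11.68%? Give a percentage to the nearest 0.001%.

(1 + r/4)^4 − 1 = 0.1168, so 1 + r/4 = 1.1168^(1/4).
r/4 = 0.028002, so r = 0.112007 = 11.201%.

11.201%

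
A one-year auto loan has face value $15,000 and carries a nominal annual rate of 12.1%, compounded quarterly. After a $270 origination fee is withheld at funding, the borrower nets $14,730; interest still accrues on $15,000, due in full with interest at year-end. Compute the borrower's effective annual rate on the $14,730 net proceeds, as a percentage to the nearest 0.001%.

14.725%

Amount owed after one year: 15,000 × (1 + 0.121/4)^4 = 15,000 × 1.126602 = $16,899.03.
Effective rate on net proceeds: 16,899.03 / 14,730 − 1 = 0.147252 = 14.725%.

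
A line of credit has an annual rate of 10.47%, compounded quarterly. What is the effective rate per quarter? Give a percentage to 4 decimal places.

With a nominal annual rate compounded quarterly, the periodic rate is the nominal rate divided by 4.
i = 0.1047 / 4 = 0.0261750 = 2.6175%.

2.6175%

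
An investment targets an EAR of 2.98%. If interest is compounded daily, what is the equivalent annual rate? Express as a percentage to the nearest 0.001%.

(1 + r/365)^365 − 1 = 0.0298, so 1 + r/365 = 1.0298^(1/365).
r/365 = 0.000080, so r = 0.029366 = 2.937%.

2.937%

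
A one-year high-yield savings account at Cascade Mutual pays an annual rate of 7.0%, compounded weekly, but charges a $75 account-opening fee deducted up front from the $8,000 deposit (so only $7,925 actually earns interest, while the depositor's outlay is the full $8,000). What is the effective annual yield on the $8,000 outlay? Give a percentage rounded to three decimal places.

6.240%

Value after one year: 7,925 × (1 + 0.070/52)^52 = 7,925 × 1.072458 = $8,499.23.
Effective yield on the $8,000 outlay: 8,499.23 / 8,000 − 1 = 0.062403 = 6.240%.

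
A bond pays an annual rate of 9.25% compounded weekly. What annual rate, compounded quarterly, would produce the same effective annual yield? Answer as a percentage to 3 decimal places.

9.349%

EAR = (1 + 0.0925/52)^52 − 1 = 0.096823.
Solve (1 + r/4)^4 = 1.096823: r/4 = 1.096823^(1/4) − 1 = 0.023373, so r = 0.093494 = 9.349%.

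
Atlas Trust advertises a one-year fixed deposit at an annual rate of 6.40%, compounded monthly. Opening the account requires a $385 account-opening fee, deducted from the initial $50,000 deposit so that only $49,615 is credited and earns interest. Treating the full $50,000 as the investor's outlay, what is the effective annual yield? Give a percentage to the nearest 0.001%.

5.770%

Value after one year: 49,615 × (1 + 0.0640/12)^12 = 49,615 × 1.065911 = $52,885.18.
Effective yield on the $50,000 outlay: 52,885.18 / 50,000 − 1 = 0.057704 = 5.770%.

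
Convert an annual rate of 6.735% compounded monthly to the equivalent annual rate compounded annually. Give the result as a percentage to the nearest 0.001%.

EAR = (1 + 0.06735/12)^12 − 1 = 0.069468.
Compounded annually, the equivalent nominal rate is the EAR itself: 6.947%.

6.947%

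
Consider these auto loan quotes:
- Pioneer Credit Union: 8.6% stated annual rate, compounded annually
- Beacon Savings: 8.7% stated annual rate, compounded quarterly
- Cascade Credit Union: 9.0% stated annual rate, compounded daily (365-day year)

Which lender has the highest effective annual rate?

Cascade Credit Union

Pioneer Credit Union: compounded annually, EAR = 8.600%
Beacon Savings: (1 + 0.087/4)^4 − 1 = 8.988%
Cascade Credit Union: (1 + 0.090/365)^365 − 1 = 9.416%
The highest effective annual rate is Cascade Credit Union at 9.416%.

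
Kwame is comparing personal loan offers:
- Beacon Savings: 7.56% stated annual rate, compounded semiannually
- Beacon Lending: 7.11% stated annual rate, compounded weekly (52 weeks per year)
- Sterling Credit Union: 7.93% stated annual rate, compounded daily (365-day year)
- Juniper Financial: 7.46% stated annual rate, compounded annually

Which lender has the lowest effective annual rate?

Beacon Savings: (1 + 0.0756/2)^2 − 1 = 7.703%
Beacon Lending: (1 + 0.0711/52)^52 − 1 = 7.364%
Sterling Credit Union: (1 + 0.0793/365)^365 − 1 = 8.252%
Juniper Financial: compounded annually, EAR = 7.460%
The lowest effective annual rate is Beacon Lending at 7.364%.

Beacon Lending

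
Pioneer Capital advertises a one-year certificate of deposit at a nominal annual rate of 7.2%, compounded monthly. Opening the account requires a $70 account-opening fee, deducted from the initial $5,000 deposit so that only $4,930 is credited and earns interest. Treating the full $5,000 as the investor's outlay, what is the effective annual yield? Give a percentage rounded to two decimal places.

Value after one year: 4,930 × (1 + 0.072/12)^12 = 4,930 × 1.074424 = $5,296.91.
Effective yield on the $5,000 outlay: 5,296.91 / 5,000 − 1 = 0.059382 = 5.94%.

5.94%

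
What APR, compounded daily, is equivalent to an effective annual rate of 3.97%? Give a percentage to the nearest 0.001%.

3.893%

(1 + r/365)^365 − 1 = 0.0397, so 1 + r/365 = 1.0397^(1/365).
r/365 = 0.000107, so r = 0.038934 = 3.893%.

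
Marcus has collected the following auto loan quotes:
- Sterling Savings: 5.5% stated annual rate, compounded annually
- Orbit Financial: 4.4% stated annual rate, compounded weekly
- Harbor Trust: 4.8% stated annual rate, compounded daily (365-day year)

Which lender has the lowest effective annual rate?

Sterling Savings: compounded annually, EAR = 5.500%
Orbit Financial: (1 + 0.044/52)^52 − 1 = 4.496%
Harbor Trust: (1 + 0.048/365)^365 − 1 = 4.917%
The lowest effective annual rate is Orbit Financial at 4.496%.

Orbit Financial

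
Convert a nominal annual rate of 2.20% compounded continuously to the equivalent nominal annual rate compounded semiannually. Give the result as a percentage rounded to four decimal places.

2.2121%

EAR under continuous compounding: e^0.0220 − 1 = 0.022244.
Solve (1 + r/2)^2 = 1.022244: r/2 = 1.022244^(1/2) − 1 = 0.011061, so r = 0.022121 = 2.2121%.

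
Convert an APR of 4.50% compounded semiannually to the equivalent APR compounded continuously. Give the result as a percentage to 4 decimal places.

EAR = (1 + 0.0450/2)^2 − 1 = 0.045506.
Equivalent continuous rate: r = ln(1 + 0.045506) = 0.044501 = 4.4501%.

4.4501%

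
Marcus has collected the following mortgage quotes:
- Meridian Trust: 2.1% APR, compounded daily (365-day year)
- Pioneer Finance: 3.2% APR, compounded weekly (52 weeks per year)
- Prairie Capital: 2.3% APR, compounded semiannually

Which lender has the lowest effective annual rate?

Meridian Trust

Meridian Trust: (1 + 0.021/365)^365 − 1 = 2.122%
Pioneer Finance: (1 + 0.032/52)^52 − 1 = 3.251%
Prairie Capital: (1 + 0.023/2)^2 − 1 = 2.313%
The lowest effective annual rate is Meridian Trust at 2.122%.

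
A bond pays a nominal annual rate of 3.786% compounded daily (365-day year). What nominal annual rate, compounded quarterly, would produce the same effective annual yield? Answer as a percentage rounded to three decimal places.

3.804%

EAR = (1 + 0.03786/365)^365 − 1 = 0.038584.
Solve (1 + r/4)^4 = 1.038584: r/4 = 1.038584^(1/4) − 1 = 0.009509, so r = 0.038038 = 3.804%.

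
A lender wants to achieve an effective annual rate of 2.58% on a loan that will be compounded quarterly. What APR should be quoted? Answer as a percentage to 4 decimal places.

2.5554%

(1 + r/4)^4 − 1 = 0.0258, so 1 + r/4 = 1.0258^(1/4).
r/4 = 0.006389, so r = 0.025554 = 2.5554%.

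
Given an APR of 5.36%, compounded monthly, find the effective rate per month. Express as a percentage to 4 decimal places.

0.4467%

With a nominal annual rate compounded monthly, the periodic rate is the nominal rate divided by 12.
i = 0.0536 / 12 = 0.0044667 = 0.4467%.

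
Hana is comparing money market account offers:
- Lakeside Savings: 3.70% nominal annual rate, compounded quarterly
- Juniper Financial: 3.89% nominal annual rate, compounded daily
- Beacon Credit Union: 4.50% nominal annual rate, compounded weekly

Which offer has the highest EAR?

Lakeside Savings: (1 + 0.0370/4)^4 − 1 = 3.752%
Juniper Financial: (1 + 0.0389/365)^365 − 1 = 3.966%
Beacon Credit Union: (1 + 0.0450/52)^52 − 1 = 4.601%
The highest effective annual rate is Beacon Credit Union at 4.601%.

Beacon Credit Union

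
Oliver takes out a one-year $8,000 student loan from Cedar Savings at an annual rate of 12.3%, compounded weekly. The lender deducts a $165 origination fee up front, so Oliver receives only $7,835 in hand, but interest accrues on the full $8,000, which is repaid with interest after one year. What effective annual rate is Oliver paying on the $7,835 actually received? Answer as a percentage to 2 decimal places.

15.45%

Amount owed after one year: 8,000 × (1 + 0.123/52)^52 = 8,000 × 1.130720 = $9,045.76.
Effective rate on net proceeds: 9,045.76 / 7,835 − 1 = 0.154532 = 15.45%.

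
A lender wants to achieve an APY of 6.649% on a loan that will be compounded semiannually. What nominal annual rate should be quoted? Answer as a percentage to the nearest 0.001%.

6.542%

(1 + r/2)^2 − 1 = 0.06649, so 1 + r/2 = 1.06649^(1/2).
r/2 = 0.032710, so r = 0.065420 = 6.542%.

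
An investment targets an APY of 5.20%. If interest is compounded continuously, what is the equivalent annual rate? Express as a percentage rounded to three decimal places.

5.069%

Continuous: nominal r satisfies e^r − 1 = 0.0520.
r = ln(1 + 0.0520) = ln(1.0520) = 0.050693 = 5.069%.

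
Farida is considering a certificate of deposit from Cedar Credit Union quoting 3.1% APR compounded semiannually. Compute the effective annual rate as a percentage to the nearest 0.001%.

EAR = (1 + 0.031/2)^2 − 1.
= 1.031240 − 1 = 3.124%.

3.124%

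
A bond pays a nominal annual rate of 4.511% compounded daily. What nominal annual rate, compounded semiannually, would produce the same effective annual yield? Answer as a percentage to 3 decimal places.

EAR = (1 + 0.04511/365)^365 − 1 = 0.046140.
Solve (1 + r/2)^2 = 1.046140: r/2 = 1.046140^(1/2) − 1 = 0.022810, so r = 0.045620 = 4.562%.

4.562%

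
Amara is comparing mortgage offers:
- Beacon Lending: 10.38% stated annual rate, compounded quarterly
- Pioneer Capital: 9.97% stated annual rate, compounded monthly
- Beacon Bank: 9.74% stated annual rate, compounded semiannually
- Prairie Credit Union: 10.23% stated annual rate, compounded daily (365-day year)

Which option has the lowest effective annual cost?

Beacon Lending: (1 + 0.1038/4)^4 − 1 = 10.791%
Pioneer Capital: (1 + 0.0997/12)^12 − 1 = 10.438%
Beacon Bank: (1 + 0.0974/2)^2 − 1 = 9.977%
Prairie Credit Union: (1 + 0.1023/365)^365 − 1 = 10.770%
The lowest effective annual rate is Beacon Bank at 9.977%.

Beacon Bank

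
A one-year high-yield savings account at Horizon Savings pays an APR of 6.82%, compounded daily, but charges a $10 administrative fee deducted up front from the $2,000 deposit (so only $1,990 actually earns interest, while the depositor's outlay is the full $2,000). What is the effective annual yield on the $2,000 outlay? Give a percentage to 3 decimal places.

Value after one year: 1,990 × (1 + 0.0682/365)^365 = 1,990 × 1.070573 = $2,130.44.
Effective yield on the $2,000 outlay: 2,130.44 / 2,000 − 1 = 0.065220 = 6.522%.

6.522%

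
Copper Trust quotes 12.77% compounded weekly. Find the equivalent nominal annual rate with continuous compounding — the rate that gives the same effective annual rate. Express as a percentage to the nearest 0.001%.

12.754%

EAR = (1 + 0.1277/52)^52 − 1 = 0.136034.
Equivalent continuous rate: r = ln(1 + 0.136034) = 0.127543 = 12.754%.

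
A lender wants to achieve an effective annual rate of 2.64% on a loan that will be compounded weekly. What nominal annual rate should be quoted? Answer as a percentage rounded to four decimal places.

(1 + r/52)^52 − 1 = 0.0264, so 1 + r/52 = 1.0264^(1/52).
r/52 = 0.000501, so r = 0.026064 = 2.6064%.

2.6064%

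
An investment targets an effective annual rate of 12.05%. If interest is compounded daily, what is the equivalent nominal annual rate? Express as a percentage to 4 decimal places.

11.3793%

(1 + r/365)^365 − 1 = 0.1205, so 1 + r/365 = 1.1205^(1/365).
r/365 = 0.000312, so r = 0.113793 = 11.3793%.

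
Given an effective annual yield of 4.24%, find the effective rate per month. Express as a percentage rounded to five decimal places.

0.34665%

The per-month rate i satisfies (1 + i)^12 = 1 + 0.0424.
i = 1.0424^(1/12) − 1 = 0.0034665 = 0.34665%.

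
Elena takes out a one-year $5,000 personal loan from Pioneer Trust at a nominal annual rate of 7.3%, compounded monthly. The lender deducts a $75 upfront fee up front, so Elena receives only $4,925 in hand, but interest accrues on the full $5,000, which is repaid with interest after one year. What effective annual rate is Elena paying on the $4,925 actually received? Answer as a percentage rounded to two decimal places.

Amount owed after one year: 5,000 × (1 + 0.073/12)^12 = 5,000 × 1.075493 = $5,377.46.
Effective rate on net proceeds: 5,377.46 / 4,925 − 1 = 0.091871 = 9.19%.

9.19%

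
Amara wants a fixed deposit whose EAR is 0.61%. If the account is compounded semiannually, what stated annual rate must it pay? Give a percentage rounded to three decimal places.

(1 + r/2)^2 − 1 = 0.0061, so 1 + r/2 = 1.0061^(1/2).
r/2 = 0.003045, so r = 0.006091 = 0.609%.

0.609%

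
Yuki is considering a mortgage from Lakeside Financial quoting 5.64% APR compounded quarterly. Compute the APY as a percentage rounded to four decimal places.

5.7604%

EAR = (1 + 0.0564/4)^4 − 1.
= 1.057604 − 1 = 5.7604%.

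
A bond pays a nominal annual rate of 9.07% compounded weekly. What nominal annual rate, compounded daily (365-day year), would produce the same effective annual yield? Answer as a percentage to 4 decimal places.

9.0632%

EAR = (1 + 0.0907/52)^52 − 1 = 0.094854.
Solve (1 + r/365)^365 = 1.094854: r/365 = 1.094854^(1/365) − 1 = 0.000248, so r = 0.090632 = 9.0632%.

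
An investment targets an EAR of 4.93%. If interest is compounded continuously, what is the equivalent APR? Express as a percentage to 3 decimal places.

Continuous: nominal r satisfies e^r − 1 = 0.0493.
r = ln(1 + 0.0493) = ln(1.0493) = 0.048123 = 4.812%.

4.812%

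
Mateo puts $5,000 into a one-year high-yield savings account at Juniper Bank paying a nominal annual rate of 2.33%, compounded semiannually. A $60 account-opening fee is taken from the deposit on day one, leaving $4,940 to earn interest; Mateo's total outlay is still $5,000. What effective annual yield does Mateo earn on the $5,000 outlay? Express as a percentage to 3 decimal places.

Value after one year: 4,940 × (1 + 0.0233/2)^2 = 4,940 × 1.023436 = $5,055.77.
Effective yield on the $5,000 outlay: 5,055.77 / 5,000 − 1 = 0.011154 = 1.115%.

1.115%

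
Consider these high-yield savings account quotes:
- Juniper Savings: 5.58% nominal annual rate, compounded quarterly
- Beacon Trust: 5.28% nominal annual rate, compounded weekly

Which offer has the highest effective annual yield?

Juniper Savings

Juniper Savings: (1 + 0.0558/4)^4 − 1 = 5.698%
Beacon Trust: (1 + 0.0528/52)^52 − 1 = 5.419%
The highest effective annual rate is Juniper Savings at 5.698%.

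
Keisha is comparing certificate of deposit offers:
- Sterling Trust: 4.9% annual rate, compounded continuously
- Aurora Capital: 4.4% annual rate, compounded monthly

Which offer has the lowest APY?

Aurora Capital

Sterling Trust: e^0.049 − 1 = 5.022%
Aurora Capital: (1 + 0.044/12)^12 − 1 = 4.490%
The lowest effective annual rate is Aurora Capital at 4.490%.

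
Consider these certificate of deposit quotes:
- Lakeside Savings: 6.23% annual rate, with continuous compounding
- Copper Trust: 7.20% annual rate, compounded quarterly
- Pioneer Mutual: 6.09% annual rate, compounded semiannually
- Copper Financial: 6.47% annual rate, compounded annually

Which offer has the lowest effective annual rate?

Pioneer Mutual

Lakeside Savings: e^0.0623 − 1 = 6.428%
Copper Trust: (1 + 0.0720/4)^4 − 1 = 7.397%
Pioneer Mutual: (1 + 0.0609/2)^2 − 1 = 6.183%
Copper Financial: compounded annually, EAR = 6.470%
The lowest effective annual rate is Pioneer Mutual at 6.183%.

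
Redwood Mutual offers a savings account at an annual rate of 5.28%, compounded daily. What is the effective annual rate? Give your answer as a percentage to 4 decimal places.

5.4215%

EAR = (1 + 0.0528/365)^365 − 1.
= 1.054215 − 1 = 5.4215%.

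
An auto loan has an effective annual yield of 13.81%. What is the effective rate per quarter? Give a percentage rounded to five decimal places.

3.28687%

The per-quarter rate i satisfies (1 + i)^4 = 1 + 0.1381.
i = 1.1381^(1/4) − 1 = 0.0328687 = 3.28687%.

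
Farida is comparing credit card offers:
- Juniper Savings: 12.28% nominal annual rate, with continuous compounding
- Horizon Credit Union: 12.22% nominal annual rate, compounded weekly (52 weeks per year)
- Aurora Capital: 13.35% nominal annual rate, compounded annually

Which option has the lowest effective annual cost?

Horizon Credit Union

Juniper Savings: e^0.1228 − 1 = 13.066%
Horizon Credit Union: (1 + 0.1222/52)^52 − 1 = 12.982%
Aurora Capital: compounded annually, EAR = 13.350%
The lowest effective annual rate is Horizon Credit Union at 12.982%.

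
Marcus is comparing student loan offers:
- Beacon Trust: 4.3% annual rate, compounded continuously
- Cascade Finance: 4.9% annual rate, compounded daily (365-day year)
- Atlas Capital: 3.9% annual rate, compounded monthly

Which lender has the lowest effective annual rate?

Atlas Capital

Beacon Trust: e^0.043 − 1 = 4.394%
Cascade Finance: (1 + 0.049/365)^365 − 1 = 5.022%
Atlas Capital: (1 + 0.039/12)^12 − 1 = 3.970%
The lowest effective annual rate is Atlas Capital at 3.970%.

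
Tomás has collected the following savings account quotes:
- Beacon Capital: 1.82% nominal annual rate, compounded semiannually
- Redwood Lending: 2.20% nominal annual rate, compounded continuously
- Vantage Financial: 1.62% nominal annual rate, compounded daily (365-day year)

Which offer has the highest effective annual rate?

Beacon Capital: (1 + 0.0182/2)^2 − 1 = 1.828%
Redwood Lending: e^0.0220 − 1 = 2.224%
Vantage Financial: (1 + 0.0162/365)^365 − 1 = 1.633%
The highest effective annual rate is Redwood Lending at 2.224%.

Redwood Lending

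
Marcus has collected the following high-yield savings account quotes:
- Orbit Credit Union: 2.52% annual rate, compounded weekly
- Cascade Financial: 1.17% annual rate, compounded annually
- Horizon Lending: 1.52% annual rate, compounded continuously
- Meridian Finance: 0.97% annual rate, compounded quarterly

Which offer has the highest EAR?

Orbit Credit Union: (1 + 0.0252/52)^52 − 1 = 2.551%
Cascade Financial: compounded annually, EAR = 1.170%
Horizon Lending: e^0.0152 − 1 = 1.532%
Meridian Finance: (1 + 0.0097/4)^4 − 1 = 0.974%
The highest effective annual rate is Orbit Credit Union at 2.551%.

Orbit Credit Union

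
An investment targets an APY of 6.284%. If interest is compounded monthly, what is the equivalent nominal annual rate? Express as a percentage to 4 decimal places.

6.1100%

(1 + r/12)^12 − 1 = 0.06284, so 1 + r/12 = 1.06284^(1/12).
r/12 = 0.005092, so r = 0.061100 = 6.1100%.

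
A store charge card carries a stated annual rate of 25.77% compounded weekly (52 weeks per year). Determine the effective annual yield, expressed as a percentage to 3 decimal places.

EAR = (1 + 0.2577/52)^52 − 1.
= (1 + 0.004956)^52 − 1 = 1.293127 − 1 = 29.313%.

29.313%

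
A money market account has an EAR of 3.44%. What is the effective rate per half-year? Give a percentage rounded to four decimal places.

The per-half-year rate i satisfies (1 + i)^2 = 1 + 0.0344.
i = 1.0344^(1/2) − 1 = 0.0170546 = 1.7055%.

1.7055%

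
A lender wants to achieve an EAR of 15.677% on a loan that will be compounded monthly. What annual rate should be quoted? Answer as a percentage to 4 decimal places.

14.6519%

(1 + r/12)^12 − 1 = 0.15677, so 1 + r/12 = 1.15677^(1/12).
r/12 = 0.012210, so r = 0.146519 = 14.6519%.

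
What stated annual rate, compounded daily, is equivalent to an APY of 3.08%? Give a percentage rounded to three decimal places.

(1 + r/365)^365 − 1 = 0.0308, so 1 + r/365 = 1.0308^(1/365).
r/365 = 0.000083, so r = 0.030336 = 3.034%.

3.034%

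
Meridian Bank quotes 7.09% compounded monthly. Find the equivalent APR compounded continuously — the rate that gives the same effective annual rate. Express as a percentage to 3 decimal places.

EAR = (1 + 0.0709/12)^12 − 1 = 0.073250.
Equivalent continuous rate: r = ln(1 + 0.073250) = 0.070691 = 7.069%.

7.069%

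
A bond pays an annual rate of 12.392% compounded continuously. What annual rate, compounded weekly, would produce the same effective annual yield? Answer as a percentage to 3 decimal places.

12.407%

EAR under continuous compounding: e^0.12392 − 1 = 0.131925.
Solve (1 + r/52)^52 = 1.131925: r/52 = 1.131925^(1/52) − 1 = 0.002386, so r = 0.124068 = 12.407%.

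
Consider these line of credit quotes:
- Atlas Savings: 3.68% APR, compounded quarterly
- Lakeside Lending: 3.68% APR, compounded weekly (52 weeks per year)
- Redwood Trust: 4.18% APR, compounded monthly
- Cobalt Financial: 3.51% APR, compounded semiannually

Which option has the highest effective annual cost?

Redwood Trust

Atlas Savings: (1 + 0.0368/4)^4 − 1 = 3.731%
Lakeside Lending: (1 + 0.0368/52)^52 − 1 = 3.747%
Redwood Trust: (1 + 0.0418/12)^12 − 1 = 4.261%
Cobalt Financial: (1 + 0.0351/2)^2 − 1 = 3.541%
The highest effective annual rate is Redwood Trust at 4.261%.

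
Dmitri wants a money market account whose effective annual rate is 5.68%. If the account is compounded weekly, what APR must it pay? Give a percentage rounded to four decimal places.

5.5275%

(1 + r/52)^52 − 1 = 0.0568, so 1 + r/52 = 1.0568^(1/52).
r/52 = 0.001063, so r = 0.055275 = 5.5275%.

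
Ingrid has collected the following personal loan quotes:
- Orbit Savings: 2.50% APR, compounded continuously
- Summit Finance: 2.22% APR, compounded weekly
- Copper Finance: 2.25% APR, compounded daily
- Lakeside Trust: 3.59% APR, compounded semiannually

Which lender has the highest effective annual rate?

Lakeside Trust

Orbit Savings: e^0.0250 − 1 = 2.532%
Summit Finance: (1 + 0.0222/52)^52 − 1 = 2.244%
Copper Finance: (1 + 0.0225/365)^365 − 1 = 2.275%
Lakeside Trust: (1 + 0.0359/2)^2 − 1 = 3.622%
The highest effective annual rate is Lakeside Trust at 3.622%.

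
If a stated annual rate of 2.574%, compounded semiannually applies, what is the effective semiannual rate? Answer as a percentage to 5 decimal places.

1.28700%

With a nominal annual rate compounded semiannually, the periodic rate is the nominal rate divided by 2.
i = 0.02574 / 2 = 0.0128700 = 1.28700%.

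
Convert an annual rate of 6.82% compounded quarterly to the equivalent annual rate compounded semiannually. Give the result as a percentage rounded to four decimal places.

EAR = (1 + 0.0682/4)^4 − 1 = 0.069964.
Solve (1 + r/2)^2 = 1.069964: r/2 = 1.069964^(1/2) − 1 = 0.034391, so r = 0.068781 = 6.8781%.

6.8781%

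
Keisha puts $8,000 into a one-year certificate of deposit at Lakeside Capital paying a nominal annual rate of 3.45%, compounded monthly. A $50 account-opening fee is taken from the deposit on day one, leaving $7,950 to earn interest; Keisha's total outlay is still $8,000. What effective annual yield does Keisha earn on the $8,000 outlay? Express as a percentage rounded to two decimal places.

Value after one year: 7,950 × (1 + 0.0345/12)^12 = 7,950 × 1.035051 = $8,228.65.
Effective yield on the $8,000 outlay: 8,228.65 / 8,000 − 1 = 0.028582 = 2.86%.

2.86%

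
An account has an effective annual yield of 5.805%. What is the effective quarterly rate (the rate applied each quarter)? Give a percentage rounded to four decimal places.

1.4207%

The per-quarter rate i satisfies (1 + i)^4 = 1 + 0.05805.
i = 1.05805^(1/4) − 1 = 0.0142069 = 1.4207%.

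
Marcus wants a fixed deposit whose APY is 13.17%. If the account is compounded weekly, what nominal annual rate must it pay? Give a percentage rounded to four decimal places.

(1 + r/52)^52 − 1 = 0.1317, so 1 + r/52 = 1.1317^(1/52).
r/52 = 0.002382, so r = 0.123868 = 12.3868%.

12.3868%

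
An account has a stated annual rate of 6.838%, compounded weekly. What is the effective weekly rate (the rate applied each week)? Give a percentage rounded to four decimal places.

0.1315%

With a nominal annual rate compounded weekly, the periodic rate is the nominal rate divided by 52.
i = 0.06838 / 52 = 0.0013150 = 0.1315%.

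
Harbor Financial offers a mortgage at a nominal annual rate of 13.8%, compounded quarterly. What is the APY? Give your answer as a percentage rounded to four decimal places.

14.5307%

EAR = (1 + 0.138/4)^4 − 1.
= (1 + 0.034500)^4 − 1 = 1.145307 − 1 = 14.5307%.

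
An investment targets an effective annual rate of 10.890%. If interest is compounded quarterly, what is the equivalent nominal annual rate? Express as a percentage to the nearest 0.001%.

(1 + r/4)^4 − 1 = 0.10890, so 1 + r/4 = 1.10890^(1/4).
r/4 = 0.026179, so r = 0.104716 = 10.472%.

10.472%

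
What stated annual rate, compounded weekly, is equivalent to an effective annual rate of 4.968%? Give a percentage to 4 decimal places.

4.8508%

(1 + r/52)^52 − 1 = 0.04968, so 1 + r/52 = 1.04968^(1/52).
r/52 = 0.000933, so r = 0.048508 = 4.8508%.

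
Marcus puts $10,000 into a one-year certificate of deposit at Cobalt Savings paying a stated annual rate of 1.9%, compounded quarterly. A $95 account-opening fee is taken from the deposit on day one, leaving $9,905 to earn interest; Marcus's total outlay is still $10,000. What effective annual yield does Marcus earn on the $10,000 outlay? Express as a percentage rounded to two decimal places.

0.95%

Value after one year: 9,905 × (1 + 0.019/4)^4 = 9,905 × 1.019136 = $10,094.54.
Effective yield on the $10,000 outlay: 10,094.54 / 10,000 − 1 = 0.009454 = 0.95%.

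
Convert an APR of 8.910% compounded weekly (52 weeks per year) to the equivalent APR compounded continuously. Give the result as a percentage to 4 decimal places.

8.9024%

EAR = (1 + 0.08910/52)^52 − 1 = 0.093107.
Equivalent continuous rate: r = ln(1 + 0.093107) = 0.089024 = 8.9024%.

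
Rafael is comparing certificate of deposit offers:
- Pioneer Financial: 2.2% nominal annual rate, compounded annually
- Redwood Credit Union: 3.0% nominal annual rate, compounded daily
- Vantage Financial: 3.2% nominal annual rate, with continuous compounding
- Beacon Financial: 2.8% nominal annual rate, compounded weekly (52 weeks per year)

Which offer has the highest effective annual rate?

Vantage Financial

Pioneer Financial: compounded annually, EAR = 2.200%
Redwood Credit Union: (1 + 0.030/365)^365 − 1 = 3.045%
Vantage Financial: e^0.032 − 1 = 3.252%
Beacon Financial: (1 + 0.028/52)^52 − 1 = 2.839%
The highest effective annual rate is Vantage Financial at 3.252%.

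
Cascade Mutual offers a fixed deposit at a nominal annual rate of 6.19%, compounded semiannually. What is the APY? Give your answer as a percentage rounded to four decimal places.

6.2858%

EAR = (1 + 0.0619/2)^2 − 1.
= 1.062858 − 1 = 6.2858%.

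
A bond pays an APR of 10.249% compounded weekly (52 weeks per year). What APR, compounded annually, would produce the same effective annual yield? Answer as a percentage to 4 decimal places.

EAR = (1 + 0.10249/52)^52 − 1 = 0.107814.
Compounded annually, the equivalent nominal rate is the EAR itself: 10.7814%.

10.7814%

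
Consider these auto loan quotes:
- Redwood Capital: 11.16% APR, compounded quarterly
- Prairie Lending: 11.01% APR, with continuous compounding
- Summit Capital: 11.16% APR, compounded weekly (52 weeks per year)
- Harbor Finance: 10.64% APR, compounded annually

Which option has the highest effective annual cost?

Redwood Capital: (1 + 0.1116/4)^4 − 1 = 11.636%
Prairie Lending: e^0.1101 − 1 = 11.639%
Summit Capital: (1 + 0.1116/52)^52 − 1 = 11.793%
Harbor Finance: compounded annually, EAR = 10.640%
The highest effective annual rate is Summit Capital at 11.793%.

Summit Capital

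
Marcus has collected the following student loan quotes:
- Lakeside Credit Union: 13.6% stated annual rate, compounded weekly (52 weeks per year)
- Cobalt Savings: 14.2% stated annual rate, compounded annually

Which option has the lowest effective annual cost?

Lakeside Credit Union: (1 + 0.136/52)^52 − 1 = 14.548%
Cobalt Savings: compounded annually, EAR = 14.200%
The lowest effective annual rate is Cobalt Savings at 14.200%.

Cobalt Savings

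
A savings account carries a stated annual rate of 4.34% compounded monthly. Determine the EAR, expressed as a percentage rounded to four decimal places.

4.4274%

EAR = (1 + 0.0434/12)^12 − 1.
= (1 + 0.003617)^12 − 1 = 1.044274 − 1 = 4.4274%.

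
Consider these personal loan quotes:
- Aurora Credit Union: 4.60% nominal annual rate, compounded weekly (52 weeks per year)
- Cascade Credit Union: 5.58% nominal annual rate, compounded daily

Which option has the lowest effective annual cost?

Aurora Credit Union: (1 + 0.0460/52)^52 − 1 = 4.705%
Cascade Credit Union: (1 + 0.0558/365)^365 − 1 = 5.738%
The lowest effective annual rate is Aurora Credit Union at 4.705%.

Aurora Credit Union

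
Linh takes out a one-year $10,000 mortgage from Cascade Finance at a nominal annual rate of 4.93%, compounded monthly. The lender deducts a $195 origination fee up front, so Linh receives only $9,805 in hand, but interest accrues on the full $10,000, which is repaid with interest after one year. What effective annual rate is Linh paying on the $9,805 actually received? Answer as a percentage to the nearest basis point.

Amount owed after one year: 10,000 × (1 + 0.0493/12)^12 = 10,000 × 1.050429 = $10,504.29.
Effective rate on net proceeds: 10,504.29 / 9,805 − 1 = 0.071320 = 7.13%.

7.13%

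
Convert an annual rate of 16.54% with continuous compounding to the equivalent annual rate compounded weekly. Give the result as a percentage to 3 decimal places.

EAR under continuous compounding: e^0.1654 − 1 = 0.179865.
Solve (1 + r/52)^52 = 1.179865: r/52 = 1.179865^(1/52) − 1 = 0.003186, so r = 0.165663 = 16.566%.

16.566%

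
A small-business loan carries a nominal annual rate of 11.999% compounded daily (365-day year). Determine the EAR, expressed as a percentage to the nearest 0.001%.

12.746%

EAR = (1 + 0.11999/365)^365 − 1.
= 1.127463 − 1 = 12.746%.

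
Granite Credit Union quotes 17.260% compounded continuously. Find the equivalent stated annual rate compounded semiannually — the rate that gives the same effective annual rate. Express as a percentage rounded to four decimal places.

EAR under continuous compounding: e^0.17260 − 1 = 0.188391.
Solve (1 + r/2)^2 = 1.188391: r/2 = 1.188391^(1/2) − 1 = 0.090133, so r = 0.180267 = 18.0267%.

18.0267%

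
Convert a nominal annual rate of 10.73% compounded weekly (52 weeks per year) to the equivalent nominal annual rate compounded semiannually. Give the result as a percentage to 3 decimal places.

11.011%

EAR = (1 + 0.1073/52)^52 − 1 = 0.113145.
Solve (1 + r/2)^2 = 1.113145: r/2 = 1.113145^(1/2) − 1 = 0.055057, so r = 0.110114 = 11.011%.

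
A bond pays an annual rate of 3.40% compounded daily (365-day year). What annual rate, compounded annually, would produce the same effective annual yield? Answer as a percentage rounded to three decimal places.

3.458%

EAR = (1 + 0.0340/365)^365 − 1 = 0.034583.
Compounded annually, the equivalent nominal rate is the EAR itself: 3.458%.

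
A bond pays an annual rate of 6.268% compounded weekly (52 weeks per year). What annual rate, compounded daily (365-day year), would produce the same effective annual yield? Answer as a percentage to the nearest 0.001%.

EAR = (1 + 0.06268/52)^52 − 1 = 0.064646.
Solve (1 + r/365)^365 = 1.064646: r/365 = 1.064646^(1/365) − 1 = 0.000172, so r = 0.062648 = 6.265%.

6.265%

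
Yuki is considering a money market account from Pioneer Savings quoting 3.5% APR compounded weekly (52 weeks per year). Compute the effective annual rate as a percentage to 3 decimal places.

EAR = (1 + 0.035/52)^52 − 1.
= (1 + 0.000673)^52 − 1 = 1.035608 − 1 = 3.561%.

3.561%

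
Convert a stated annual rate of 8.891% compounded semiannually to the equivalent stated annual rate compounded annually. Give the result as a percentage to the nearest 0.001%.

EAR = (1 + 0.08891/2)^2 − 1 = 0.090886.
Compounded annually, the equivalent nominal rate is the EAR itself: 9.089%.

9.089%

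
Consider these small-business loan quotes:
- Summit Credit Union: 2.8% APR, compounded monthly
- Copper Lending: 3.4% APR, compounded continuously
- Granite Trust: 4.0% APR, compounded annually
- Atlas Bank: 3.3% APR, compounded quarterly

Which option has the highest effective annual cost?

Summit Credit Union: (1 + 0.028/12)^12 − 1 = 2.836%
Copper Lending: e^0.034 − 1 = 3.458%
Granite Trust: compounded annually, EAR = 4.000%
Atlas Bank: (1 + 0.033/4)^4 − 1 = 3.341%
The highest effective annual rate is Granite Trust at 4.000%.

Granite Trust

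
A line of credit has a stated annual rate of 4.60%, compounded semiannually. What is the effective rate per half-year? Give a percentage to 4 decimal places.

2.3000%

With a nominal annual rate compounded semiannually, the periodic rate is the nominal rate divided by 2.
i = 0.0460 / 2 = 0.0230000 = 2.3000%.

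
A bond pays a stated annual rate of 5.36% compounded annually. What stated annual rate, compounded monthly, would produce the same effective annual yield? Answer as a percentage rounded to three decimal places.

Compounded annually, EAR = nominal = 0.053600.
Solve (1 + r/12)^12 = 1.053600: r/12 = 1.053600^(1/12) − 1 = 0.004361, so r = 0.052327 = 5.233%.

5.233%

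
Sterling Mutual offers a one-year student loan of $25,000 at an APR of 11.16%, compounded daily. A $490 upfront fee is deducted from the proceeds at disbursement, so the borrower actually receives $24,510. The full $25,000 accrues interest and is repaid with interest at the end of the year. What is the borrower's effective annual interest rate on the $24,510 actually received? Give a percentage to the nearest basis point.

Amount owed after one year: 25,000 × (1 + 0.1116/365)^365 = 25,000 × 1.118046 = $27,951.16.
Effective rate on net proceeds: 27,951.16 / 24,510 − 1 = 0.140398 = 14.04%.

14.04%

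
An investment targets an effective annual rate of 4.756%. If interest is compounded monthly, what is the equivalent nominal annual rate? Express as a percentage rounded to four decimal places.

(1 + r/12)^12 − 1 = 0.04756, so 1 + r/12 = 1.04756^(1/12).
r/12 = 0.003879, so r = 0.046554 = 4.6554%.

4.6554%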